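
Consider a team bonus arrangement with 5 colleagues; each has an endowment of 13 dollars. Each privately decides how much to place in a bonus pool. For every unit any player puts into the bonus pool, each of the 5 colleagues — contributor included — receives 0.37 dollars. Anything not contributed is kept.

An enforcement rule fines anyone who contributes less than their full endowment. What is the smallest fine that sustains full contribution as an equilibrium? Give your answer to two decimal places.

Given the others contribute fully, the best deviation is to contribute 0 (any partial contribution still incurs the fine and gives up units whose private return 0.37 is below 1).
Deviating from 13 to 0 saves 13 dollars but forfeits the deviator's share of the drop in the bonus pool: 0.37 × 13 = 4.81.
So the deviation gain is 13 − 4.81 = 8.19, and the fine must be at least 8.19 dollars to wipe it out.

8.19 dollars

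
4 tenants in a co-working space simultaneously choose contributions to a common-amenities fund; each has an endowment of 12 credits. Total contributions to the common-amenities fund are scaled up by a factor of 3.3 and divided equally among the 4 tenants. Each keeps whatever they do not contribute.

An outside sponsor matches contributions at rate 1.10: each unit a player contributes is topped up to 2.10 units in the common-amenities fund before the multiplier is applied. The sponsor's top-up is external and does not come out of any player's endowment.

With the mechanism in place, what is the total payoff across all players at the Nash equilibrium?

The effective private return per unit is now 3.3 × 2.10 / 4 = 1.7325 > 1, so every player's dominant strategy flips to full contribution.
So the Nash equilibrium is full contribution by all 4; the group earns 3.3 × 2.10 × 48 = 332.64.

332.64 credits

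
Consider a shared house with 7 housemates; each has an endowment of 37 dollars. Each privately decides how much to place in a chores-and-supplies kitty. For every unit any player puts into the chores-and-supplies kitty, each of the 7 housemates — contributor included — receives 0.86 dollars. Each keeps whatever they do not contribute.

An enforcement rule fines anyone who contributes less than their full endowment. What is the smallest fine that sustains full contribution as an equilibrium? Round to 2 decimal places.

Given the others contribute fully, the best deviation is to contribute 0 (any partial contribution still incurs the fine and gives up units whose private return 0.86 is below 1).
Deviating from 37 to 0 saves 37 dollars but forfeits the deviator's share of the drop in the chores-and-supplies kitty: 0.86 × 37 = 31.82.
So the deviation gain is 37 − 31.82 = 5.18, and the fine must be at least 5.18 dollars to wipe it out.

5.18 dollars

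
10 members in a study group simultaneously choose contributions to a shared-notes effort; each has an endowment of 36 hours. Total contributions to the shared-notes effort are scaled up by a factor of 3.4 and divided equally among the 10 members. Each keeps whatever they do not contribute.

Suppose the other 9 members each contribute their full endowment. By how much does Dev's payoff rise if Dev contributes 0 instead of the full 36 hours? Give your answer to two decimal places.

23.76 hours

Switching from a contribution of 36 to 0 lets Dev keep an extra 36 hours, but lowers the shared-notes effort by 36, which costs Dev their own share of that drop: 3.4/10 × 36 = 12.24.
Net gain = 36 − 12.24 = 23.76. The private return per contributed unit (0.3400) is below 1, so free-riding is indeed the best response regardless of what the others do.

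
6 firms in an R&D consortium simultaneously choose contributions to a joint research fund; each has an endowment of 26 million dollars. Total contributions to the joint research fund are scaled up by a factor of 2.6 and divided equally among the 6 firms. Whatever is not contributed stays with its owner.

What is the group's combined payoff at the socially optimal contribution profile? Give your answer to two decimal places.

Each contributed unit returns 2.600 to the group as a whole (0.4333 to each of 6 players), which exceeds 1, so the social optimum is full contribution: group total = 2.600 × 156 = 405.60.

405.60 million dollars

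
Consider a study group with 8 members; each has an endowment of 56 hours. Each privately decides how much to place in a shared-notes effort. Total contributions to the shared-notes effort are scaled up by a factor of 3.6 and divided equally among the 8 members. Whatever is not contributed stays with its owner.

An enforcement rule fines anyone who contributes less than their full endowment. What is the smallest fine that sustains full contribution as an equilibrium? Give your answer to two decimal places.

30.80 hours

Given the others contribute fully, the best deviation is to contribute 0 (any partial contribution still incurs the fine and gives up units whose private return 0.4500 is below 1).
Deviating from 56 to 0 saves 56 hours but forfeits the deviator's share of the drop in the shared-notes effort: 3.6/8 × 56 = 25.20.
So the deviation gain is 56 − 25.20 = 30.80, and the fine must be at least 30.80 hours to wipe it out.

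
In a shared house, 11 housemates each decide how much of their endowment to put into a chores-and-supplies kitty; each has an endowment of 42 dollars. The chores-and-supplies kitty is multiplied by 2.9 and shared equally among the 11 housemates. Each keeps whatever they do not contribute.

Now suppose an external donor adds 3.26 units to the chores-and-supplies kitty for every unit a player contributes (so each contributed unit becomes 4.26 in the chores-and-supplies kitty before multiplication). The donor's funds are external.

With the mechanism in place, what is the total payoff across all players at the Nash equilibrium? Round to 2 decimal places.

The effective private return per unit is now 2.9 × 4.26 / 11 = 1.1231 > 1, so every player's dominant strategy flips to full contribution.
At the Nash equilibrium everyone contributes 42. Group total payoff = 2.9 × 4.26 × 462 = 5707.55.

5707.55 dollars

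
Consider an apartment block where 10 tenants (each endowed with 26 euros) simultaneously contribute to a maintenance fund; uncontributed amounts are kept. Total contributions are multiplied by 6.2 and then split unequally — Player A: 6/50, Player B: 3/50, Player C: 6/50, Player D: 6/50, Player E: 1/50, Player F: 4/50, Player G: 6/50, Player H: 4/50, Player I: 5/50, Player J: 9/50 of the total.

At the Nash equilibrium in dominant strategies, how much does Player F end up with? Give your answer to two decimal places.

38.90 euros

For player j, contributing a unit is worthwhile iff 6.2 × (j's share) ≥ 1, i.e. iff j's share is at least 0.1613.
Only Player J (9/50) clears that bar, contributing 26; the remaining 9 contribute 0. Total contributed: 26.
Player F keeps 26 and receives 6.2 × 26 × 4/50 = 12.90 from the maintenance fund, for a payoff of 38.90.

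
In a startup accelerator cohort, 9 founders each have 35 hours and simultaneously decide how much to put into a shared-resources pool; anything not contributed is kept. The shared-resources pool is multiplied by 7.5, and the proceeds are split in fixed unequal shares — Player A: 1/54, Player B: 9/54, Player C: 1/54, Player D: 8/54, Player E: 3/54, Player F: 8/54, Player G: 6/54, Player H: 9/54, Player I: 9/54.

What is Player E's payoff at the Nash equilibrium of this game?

107.92 hours

Player j's private return per contributed unit is 7.5 × (j's share). Contributing is weakly dominant for j when that share is at least 1/7.5 = 0.1333, and contributing 0 is dominant otherwise.
Player B, Player D, Player F, Player H and Player I are above the threshold, contributing 35 each; the remaining 4 contribute 0. Total contributed: 175.
Player E keeps 35 and receives 7.5 × 175 × 3/54 = 72.92 from the shared-resources pool, for a payoff of 107.92.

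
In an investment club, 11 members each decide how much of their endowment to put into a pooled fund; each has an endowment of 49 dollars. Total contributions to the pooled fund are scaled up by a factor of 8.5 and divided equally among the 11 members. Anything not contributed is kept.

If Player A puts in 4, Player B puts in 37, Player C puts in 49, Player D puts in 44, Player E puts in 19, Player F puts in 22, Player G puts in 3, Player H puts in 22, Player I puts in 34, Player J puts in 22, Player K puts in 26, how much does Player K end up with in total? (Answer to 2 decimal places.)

240.91 dollars

Total contributed: 4 + 37 + 49 + 44 + 19 + 22 + 3 + 22 + 34 + 22 + 26 = 282.
Each receives 8.5 × 282 / 11 = 217.91 from the pooled fund.
Player K keeps 49 − 26 = 23, so Player K's payoff is 23 + 217.91 = 240.91.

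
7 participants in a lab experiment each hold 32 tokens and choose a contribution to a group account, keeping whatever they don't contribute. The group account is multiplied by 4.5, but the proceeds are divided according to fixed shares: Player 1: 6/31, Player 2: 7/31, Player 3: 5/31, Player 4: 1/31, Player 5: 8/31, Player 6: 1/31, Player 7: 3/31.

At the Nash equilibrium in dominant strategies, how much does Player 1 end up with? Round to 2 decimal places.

A player with share s gets back 4.5·s per unit contributed, so full contribution is dominant for anyone with s > 1/4.5 = 0.2222 and zero contribution is dominant for anyone below.
Player 2 and Player 5 are above the threshold, contributing 32 each; the remaining 5 contribute 0. Total contributed: 64.
Player 1 keeps 32 and receives 4.5 × 64 × 6/31 = 55.74 from the group account, for a payoff of 87.74.

87.74 tokens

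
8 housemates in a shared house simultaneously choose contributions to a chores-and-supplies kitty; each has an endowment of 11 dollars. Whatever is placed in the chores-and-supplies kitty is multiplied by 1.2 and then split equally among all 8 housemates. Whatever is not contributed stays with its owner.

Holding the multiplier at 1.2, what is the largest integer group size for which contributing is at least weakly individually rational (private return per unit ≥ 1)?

Private return per unit is 1.2/(group size), which is ≥ 1 whenever the group size is ≤ 1.2.
The largest such integer is 1.

1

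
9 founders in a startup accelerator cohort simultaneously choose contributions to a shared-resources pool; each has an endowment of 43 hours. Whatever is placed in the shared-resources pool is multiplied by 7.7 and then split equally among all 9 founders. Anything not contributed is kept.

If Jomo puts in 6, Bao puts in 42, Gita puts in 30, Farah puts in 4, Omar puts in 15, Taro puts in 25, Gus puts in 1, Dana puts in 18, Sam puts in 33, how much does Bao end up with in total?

149.87 hours

Total contributed: 6 + 42 + 30 + 4 + 15 + 25 + 1 + 18 + 33 = 174.
Each receives 7.7 × 174 / 9 = 148.87 from the shared-resources pool.
Bao keeps 43 − 42 = 1, so Bao's payoff is 1 + 148.87 = 149.87.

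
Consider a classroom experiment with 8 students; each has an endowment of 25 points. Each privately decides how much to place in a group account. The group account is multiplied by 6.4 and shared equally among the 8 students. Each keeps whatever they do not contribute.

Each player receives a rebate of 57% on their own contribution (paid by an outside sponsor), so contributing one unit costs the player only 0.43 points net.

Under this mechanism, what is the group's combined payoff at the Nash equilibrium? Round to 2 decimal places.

1394.00 points

With the mechanism, a contributed unit returns (6.4/8) / 0.43 = 1.8605 per unit of net cost to the contributor — now above 1 — so contributing fully is weakly dominant for every player.
So the Nash equilibrium is full contribution by all 8; the group earns 8 × (25 × 0.57 + 6.4 × 25) = 1394.00.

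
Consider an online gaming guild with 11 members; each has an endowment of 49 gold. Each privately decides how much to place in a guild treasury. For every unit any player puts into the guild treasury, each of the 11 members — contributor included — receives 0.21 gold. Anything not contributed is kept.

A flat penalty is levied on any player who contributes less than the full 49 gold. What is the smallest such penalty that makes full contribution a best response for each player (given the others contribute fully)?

Given the others contribute fully, the best deviation is to contribute 0 (any partial contribution still incurs the fine and gives up units whose private return 0.21 is below 1).
Deviating from 49 to 0 saves 49 gold but forfeits the deviator's share of the drop in the guild treasury: 0.21 × 49 = 10.29.
So the deviation gain is 49 − 10.29 = 38.71, and the fine must be at least 38.71 gold to wipe it out.

38.71 gold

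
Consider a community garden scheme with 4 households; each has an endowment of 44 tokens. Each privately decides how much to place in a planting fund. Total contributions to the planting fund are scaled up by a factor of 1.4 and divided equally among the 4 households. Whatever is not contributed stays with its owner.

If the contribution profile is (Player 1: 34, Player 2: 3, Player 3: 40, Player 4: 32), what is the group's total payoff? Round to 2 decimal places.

Total contributed: 34 + 3 + 40 + 32 = 109; total kept: 4 × 44 − 109 = 67.
The planting fund pays out 1.4 × 109 = 152.60 in aggregate.
Group total = 67 + 152.60 = 219.60.

219.60 tokens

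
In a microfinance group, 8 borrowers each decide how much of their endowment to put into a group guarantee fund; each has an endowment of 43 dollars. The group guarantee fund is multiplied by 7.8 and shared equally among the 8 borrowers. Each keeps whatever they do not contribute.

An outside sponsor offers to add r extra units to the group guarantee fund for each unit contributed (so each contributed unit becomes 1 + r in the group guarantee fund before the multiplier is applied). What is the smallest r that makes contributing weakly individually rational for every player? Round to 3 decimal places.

With matching at rate r, one contributed unit becomes (1 + r) in the group guarantee fund and returns 7.8 × (1 + r) / 8 to the contributor.
Setting this equal to 1: 1 + r = 8/7.8 = 1.0256.
So the minimum matching rate is r = 1.0256 − 1 = 0.026.

0.026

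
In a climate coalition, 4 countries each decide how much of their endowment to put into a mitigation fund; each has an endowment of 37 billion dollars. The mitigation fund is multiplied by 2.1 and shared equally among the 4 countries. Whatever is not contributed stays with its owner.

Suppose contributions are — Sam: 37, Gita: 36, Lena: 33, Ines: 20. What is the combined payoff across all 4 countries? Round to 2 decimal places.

286.60 billion dollars

Total contributed: 37 + 36 + 33 + 20 = 126; total kept: 4 × 37 − 126 = 22.
The mitigation fund pays out 2.1 × 126 = 264.60 in aggregate.
Group total = 22 + 264.60 = 286.60.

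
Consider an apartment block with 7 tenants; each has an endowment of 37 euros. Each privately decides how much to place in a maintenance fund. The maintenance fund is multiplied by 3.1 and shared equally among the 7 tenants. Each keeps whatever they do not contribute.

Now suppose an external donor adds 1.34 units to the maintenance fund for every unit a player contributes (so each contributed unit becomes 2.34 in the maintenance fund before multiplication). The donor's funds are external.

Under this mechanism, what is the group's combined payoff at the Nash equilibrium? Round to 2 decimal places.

Under the mechanism each unit contributed yields 3.1 × 2.34 / 7 = 1.0363 back to its contributor per unit of net cost, which exceeds 1, making full contribution the dominant choice for everyone.
So the Nash equilibrium is full contribution by all 7; the group earns 3.1 × 2.34 × 259 = 1878.79.

1878.79 euros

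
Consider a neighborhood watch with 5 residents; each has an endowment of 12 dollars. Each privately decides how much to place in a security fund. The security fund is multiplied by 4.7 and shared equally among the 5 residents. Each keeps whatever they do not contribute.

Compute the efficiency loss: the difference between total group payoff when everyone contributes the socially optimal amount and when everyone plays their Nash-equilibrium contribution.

222.00 dollars

Each contributed unit returns 4.7/5 = 0.9400 to its contributor — below 1 — so contributing 0 is dominant for every player. At the Nash equilibrium everyone keeps their 12, and the group total is 5 × 12 = 60.
Each contributed unit returns 4.700 to the group as a whole (0.9400 to each of 5 players), which exceeds 1, so the social optimum is full contribution: group total = 4.700 × 60 = 282.00.
Efficiency loss = 282.00 − 60 = 222.00.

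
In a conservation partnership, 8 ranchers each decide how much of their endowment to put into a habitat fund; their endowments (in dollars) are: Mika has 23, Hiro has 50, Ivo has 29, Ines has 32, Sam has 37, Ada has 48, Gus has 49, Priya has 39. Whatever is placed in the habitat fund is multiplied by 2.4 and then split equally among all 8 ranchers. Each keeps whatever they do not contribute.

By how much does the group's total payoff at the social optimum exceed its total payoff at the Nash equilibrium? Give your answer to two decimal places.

The private return per contributed unit is 2.4/8 = 0.3000 < 1 for every player regardless of endowment, so the Nash equilibrium is zero contribution and the group total is Σ E_j = 23 + 50 + 29 + 32 + 37 + 48 + 49 + 39 = 307.
Each contributed unit returns 2.400 to the group, so the social optimum is full contribution by everyone: group total = 2.400 × 307 = 736.80.
Efficiency loss = (2.400 − 1) × 307 = 429.80.

429.80 dollars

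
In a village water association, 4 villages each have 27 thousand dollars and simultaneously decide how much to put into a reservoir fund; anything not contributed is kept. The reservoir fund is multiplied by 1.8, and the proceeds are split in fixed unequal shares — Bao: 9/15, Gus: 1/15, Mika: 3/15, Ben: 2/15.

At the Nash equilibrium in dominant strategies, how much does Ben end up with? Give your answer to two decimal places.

For player j, contributing a unit is worthwhile iff 1.8 × (j's share) ≥ 1, i.e. iff j's share is at least 0.5556.
Bao alone (share 9/15) is above the threshold, contributing 27; the remaining 3 contribute 0. Total contributed: 27.
Ben keeps 27 and receives 1.8 × 27 × 2/15 = 6.48 from the reservoir fund, for a payoff of 33.48.

33.48 thousand dollars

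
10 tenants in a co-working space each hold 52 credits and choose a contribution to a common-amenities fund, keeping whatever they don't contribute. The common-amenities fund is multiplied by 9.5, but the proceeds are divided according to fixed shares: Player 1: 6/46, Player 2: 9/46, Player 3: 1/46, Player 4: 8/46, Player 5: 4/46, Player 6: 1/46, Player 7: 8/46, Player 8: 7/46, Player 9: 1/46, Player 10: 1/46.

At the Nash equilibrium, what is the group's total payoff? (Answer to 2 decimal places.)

2730.00 credits

A player with share s gets back 9.5·s per unit contributed, so full contribution is dominant for anyone with s > 1/9.5 = 0.1053 and zero contribution is dominant for anyone below.
The shares above 0.1053 belong to Player 1, Player 2, Player 4, Player 7 and Player 8, contributing 52 each; the remaining 5 contribute 0. Total contributed: 260.
The common-amenities fund pays out 9.5 × 260 = 2470.00 in total (split across the unequal shares, but the aggregate is all that matters for the group sum).
The 5 free-riders keep 52 each, adding 260. Group total = 260 + 2470.00 = 2730.00.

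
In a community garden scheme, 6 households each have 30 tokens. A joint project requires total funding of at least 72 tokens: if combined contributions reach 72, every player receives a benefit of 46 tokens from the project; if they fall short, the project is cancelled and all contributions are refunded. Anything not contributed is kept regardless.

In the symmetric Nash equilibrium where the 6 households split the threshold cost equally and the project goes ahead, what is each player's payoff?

64 tokens

Equal share of the threshold: 72/6 = 12.
At this profile no one gains by cutting their contribution: any cut drops the total below 72, the project is cancelled, contributions are refunded, and the deviator ends with 30, which is less than 30 − 12 + 46 = 64. Contributing more than 12 just wastes the excess. So contributing exactly 12 is a best response.
Each player's payoff: 30 − 12 + 46 = 64.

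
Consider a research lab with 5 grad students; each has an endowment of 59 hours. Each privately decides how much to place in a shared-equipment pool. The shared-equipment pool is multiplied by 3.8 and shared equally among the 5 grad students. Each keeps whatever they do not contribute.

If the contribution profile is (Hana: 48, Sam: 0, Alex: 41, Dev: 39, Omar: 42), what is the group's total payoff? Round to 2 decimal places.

Total contributed: 48 + 0 + 41 + 39 + 42 = 170; total kept: 5 × 59 − 170 = 125.
The shared-equipment pool pays out 3.8 × 170 = 646.00 in aggregate.
Group total = 125 + 646.00 = 771.00.

771.00 hours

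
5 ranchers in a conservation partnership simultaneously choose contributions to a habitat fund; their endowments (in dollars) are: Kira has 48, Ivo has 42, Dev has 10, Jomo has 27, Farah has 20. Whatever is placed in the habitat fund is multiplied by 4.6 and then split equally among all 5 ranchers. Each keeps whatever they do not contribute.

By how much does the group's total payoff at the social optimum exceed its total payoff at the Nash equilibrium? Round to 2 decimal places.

529.20 dollars

The private return per contributed unit is 4.6/5 = 0.9200 < 1 for every player regardless of endowment, so the Nash equilibrium is zero contribution and the group total is Σ E_j = 48 + 42 + 10 + 27 + 20 = 147.
Each contributed unit returns 4.600 to the group, so the social optimum is full contribution by everyone: group total = 4.600 × 147 = 676.20.
Efficiency loss = (4.600 − 1) × 147 = 529.20.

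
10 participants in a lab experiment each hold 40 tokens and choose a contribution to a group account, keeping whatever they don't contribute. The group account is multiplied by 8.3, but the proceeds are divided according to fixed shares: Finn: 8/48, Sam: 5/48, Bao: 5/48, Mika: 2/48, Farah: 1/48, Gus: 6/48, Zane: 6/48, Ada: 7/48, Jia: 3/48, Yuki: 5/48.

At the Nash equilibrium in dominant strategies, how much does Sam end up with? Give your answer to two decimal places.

Each unit j contributes comes back to j as 8.3 × (j's share), so j prefers to contribute only if that share exceeds 1/8.3 = 0.1205; otherwise keeping the unit dominates.
Finn, Gus, Zane and Ada clear that bar, contributing 40 each; the remaining 6 contribute 0. Total contributed: 160.
Sam keeps 40 and receives 8.3 × 160 × 5/48 = 138.33 from the group account, for a payoff of 178.33.

178.33 tokens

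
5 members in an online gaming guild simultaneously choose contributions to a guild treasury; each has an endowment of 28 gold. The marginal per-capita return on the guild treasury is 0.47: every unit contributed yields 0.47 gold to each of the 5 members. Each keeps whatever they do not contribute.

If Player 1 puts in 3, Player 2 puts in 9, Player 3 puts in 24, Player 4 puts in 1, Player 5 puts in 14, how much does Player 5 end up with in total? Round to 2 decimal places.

37.97 gold

Total contributed: 3 + 9 + 24 + 1 + 14 = 51.
Each receives 0.47 × 51 = 23.97 from the guild treasury.
Player 5 keeps 28 − 14 = 14, so Player 5's payoff is 14 + 23.97 = 37.97.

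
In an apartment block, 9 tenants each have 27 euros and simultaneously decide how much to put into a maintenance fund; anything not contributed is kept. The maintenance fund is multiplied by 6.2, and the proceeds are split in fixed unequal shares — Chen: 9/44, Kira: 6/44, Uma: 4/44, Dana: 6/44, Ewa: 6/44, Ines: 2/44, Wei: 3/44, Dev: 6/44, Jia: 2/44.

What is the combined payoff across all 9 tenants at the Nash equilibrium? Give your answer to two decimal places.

Player j's private return per contributed unit is 6.2 × (j's share). Contributing is weakly dominant for j when that share is at least 1/6.2 = 0.1613, and contributing 0 is dominant otherwise.
Chen alone (share 9/44) is above the threshold, contributing 27; the remaining 8 contribute 0. Total contributed: 27.
The maintenance fund pays out 6.2 × 27 = 167.40 in total (split across the unequal shares, but the aggregate is all that matters for the group sum).
The 8 free-riders keep 27 each, adding 216. Group total = 216 + 167.40 = 383.40.

383.40 euros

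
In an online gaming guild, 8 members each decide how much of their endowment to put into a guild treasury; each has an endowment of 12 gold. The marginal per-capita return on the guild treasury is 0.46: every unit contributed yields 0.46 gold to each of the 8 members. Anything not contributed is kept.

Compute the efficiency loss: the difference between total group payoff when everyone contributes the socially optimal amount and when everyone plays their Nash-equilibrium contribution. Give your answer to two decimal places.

The private return per contributed unit is 0.46 < 1, so contributing 0 is dominant for every player. At the Nash equilibrium everyone keeps their 12, and the group total is 8 × 12 = 96.
Each contributed unit returns 3.680 to the group as a whole (0.46 to each of 8 players), which exceeds 1, so the social optimum is full contribution: group total = 3.680 × 96 = 353.28.
Efficiency loss = 353.28 − 96 = 257.28.

257.28 gold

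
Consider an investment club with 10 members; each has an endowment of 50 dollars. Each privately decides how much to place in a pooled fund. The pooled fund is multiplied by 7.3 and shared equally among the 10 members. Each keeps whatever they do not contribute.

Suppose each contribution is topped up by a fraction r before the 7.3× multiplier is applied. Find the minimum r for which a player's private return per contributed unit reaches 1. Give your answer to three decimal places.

With matching at rate r, one contributed unit becomes (1 + r) in the pooled fund and returns 7.3 × (1 + r) / 10 to the contributor.
Setting this equal to 1: 1 + r = 10/7.3 = 1.3699.
So the minimum matching rate is r = 1.3699 − 1 = 0.370.

0.370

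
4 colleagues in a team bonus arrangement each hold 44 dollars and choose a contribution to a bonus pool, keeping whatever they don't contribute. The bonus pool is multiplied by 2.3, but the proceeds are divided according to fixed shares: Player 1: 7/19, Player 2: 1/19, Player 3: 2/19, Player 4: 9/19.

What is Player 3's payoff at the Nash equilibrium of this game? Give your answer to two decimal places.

54.65 dollars

A player with share s gets back 2.3·s per unit contributed, so full contribution is dominant for anyone with s > 1/2.3 = 0.4348 and zero contribution is dominant for anyone below.
Player 4 alone (share 9/19) is above the threshold, contributing 44; the remaining 3 contribute 0. Total contributed: 44.
Player 3 keeps 44 and receives 2.3 × 44 × 2/19 = 10.65 from the bonus pool, for a payoff of 54.65.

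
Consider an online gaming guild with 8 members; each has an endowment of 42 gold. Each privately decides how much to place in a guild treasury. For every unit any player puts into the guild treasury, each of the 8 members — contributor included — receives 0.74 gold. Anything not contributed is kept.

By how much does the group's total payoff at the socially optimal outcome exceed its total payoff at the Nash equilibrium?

1653.12 gold

The private return per contributed unit is 0.74 < 1, so contributing 0 is dominant for every player. At the Nash equilibrium everyone keeps their 42, and the group total is 8 × 42 = 336.
Each contributed unit returns 5.920 to the group as a whole (0.74 to each of 8 players), which exceeds 1, so the social optimum is full contribution: group total = 5.920 × 336 = 1989.12.
Efficiency loss = 1989.12 − 336 = 1653.12.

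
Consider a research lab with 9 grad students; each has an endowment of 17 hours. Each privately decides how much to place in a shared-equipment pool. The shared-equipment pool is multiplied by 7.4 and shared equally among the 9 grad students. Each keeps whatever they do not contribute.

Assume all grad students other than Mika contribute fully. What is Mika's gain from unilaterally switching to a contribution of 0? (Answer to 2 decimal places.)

Switching from a contribution of 17 to 0 lets Mika keep an extra 17 hours, but lowers the shared-equipment pool by 17, which costs Mika their own share of that drop: 7.4/9 × 17 = 13.98.
Net gain = 17 − 13.98 = 3.02. The private return per contributed unit (0.8222) is below 1, so free-riding is indeed the best response regardless of what the others do.

3.02 hours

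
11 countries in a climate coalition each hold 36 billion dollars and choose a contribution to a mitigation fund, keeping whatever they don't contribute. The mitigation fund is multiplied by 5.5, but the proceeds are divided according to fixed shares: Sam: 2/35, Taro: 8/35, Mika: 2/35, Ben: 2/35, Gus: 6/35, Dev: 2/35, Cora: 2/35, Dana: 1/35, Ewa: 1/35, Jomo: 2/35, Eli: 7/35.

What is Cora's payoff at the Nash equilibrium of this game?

Player j's private return per contributed unit is 5.5 × (j's share). Contributing is weakly dominant for j when that share is at least 1/5.5 = 0.1818, and contributing 0 is dominant otherwise.
The shares above 0.1818 belong to Taro and Eli, contributing 36 each; the remaining 9 contribute 0. Total contributed: 72.
Cora keeps 36 and receives 5.5 × 72 × 2/35 = 22.63 from the mitigation fund, for a payoff of 58.63.

58.63 billion dollars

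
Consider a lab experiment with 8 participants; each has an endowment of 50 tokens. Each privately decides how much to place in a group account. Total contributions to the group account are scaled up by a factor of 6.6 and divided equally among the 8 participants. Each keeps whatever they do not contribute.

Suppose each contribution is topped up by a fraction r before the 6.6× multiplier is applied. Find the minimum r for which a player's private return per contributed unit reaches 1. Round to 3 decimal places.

0.212

With matching at rate r, one contributed unit becomes (1 + r) in the group account and returns 6.6 × (1 + r) / 8 to the contributor.
Setting this equal to 1: 1 + r = 8/6.6 = 1.2121.
So the minimum matching rate is r = 1.2121 − 1 = 0.212.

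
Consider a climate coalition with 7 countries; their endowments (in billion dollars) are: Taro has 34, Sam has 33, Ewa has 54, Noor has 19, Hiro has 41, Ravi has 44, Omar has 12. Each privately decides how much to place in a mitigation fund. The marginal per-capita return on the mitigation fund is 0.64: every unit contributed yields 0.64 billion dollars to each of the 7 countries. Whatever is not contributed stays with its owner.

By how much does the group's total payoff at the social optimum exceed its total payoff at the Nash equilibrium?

The private return per contributed unit is 0.64 < 1 for everyone, so the Nash equilibrium is zero contribution and the group total is Σ E_j = 34 + 33 + 54 + 19 + 41 + 44 + 12 = 237.
Each contributed unit returns 4.480 to the group, so the social optimum is full contribution by everyone: group total = 4.480 × 237 = 1061.76.
Efficiency loss = (4.480 − 1) × 237 = 824.76.

824.76 billion dollars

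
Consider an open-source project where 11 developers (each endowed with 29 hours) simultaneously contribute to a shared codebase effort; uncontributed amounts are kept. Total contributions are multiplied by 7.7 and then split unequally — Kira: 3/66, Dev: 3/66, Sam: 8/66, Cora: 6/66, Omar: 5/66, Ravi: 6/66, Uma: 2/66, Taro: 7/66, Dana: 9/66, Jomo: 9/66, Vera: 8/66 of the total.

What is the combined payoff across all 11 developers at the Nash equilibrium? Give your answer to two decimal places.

707.60 hours

Player j's private return per contributed unit is 7.7 × (j's share). Contributing is weakly dominant for j when that share is at least 1/7.7 = 0.1299, and contributing 0 is dominant otherwise.
The shares above 0.1299 belong to Dana and Jomo, contributing 29 each; the remaining 9 contribute 0. Total contributed: 58.
The shared codebase effort pays out 7.7 × 58 = 446.60 in total (split across the unequal shares, but the aggregate is all that matters for the group sum).
The 9 free-riders keep 29 each, adding 261. Group total = 261 + 446.60 = 707.60.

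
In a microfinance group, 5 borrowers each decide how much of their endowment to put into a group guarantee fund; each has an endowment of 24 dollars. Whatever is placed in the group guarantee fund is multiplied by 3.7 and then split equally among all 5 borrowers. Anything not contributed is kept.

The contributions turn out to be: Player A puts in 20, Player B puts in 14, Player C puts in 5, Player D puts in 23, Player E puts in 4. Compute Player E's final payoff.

Total contributed: 20 + 14 + 5 + 23 + 4 = 66.
Each receives 3.7 × 66 / 5 = 48.84 from the group guarantee fund.
Player E keeps 24 − 4 = 20, so Player E's payoff is 20 + 48.84 = 68.84.

68.84 dollars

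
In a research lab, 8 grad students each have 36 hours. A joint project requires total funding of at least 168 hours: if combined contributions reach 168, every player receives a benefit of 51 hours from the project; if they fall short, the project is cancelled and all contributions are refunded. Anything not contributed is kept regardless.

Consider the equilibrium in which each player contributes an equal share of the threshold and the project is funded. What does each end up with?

66 hours

Equal share of the threshold: 168/8 = 21.
At this profile no one gains by cutting their contribution: any cut drops the total below 168, the project is cancelled, contributions are refunded, and the deviator ends with 36, which is less than 36 − 21 + 51 = 66. Contributing more than 21 just wastes the excess. So contributing exactly 21 is a best response.
Each player's payoff: 36 − 21 + 51 = 66.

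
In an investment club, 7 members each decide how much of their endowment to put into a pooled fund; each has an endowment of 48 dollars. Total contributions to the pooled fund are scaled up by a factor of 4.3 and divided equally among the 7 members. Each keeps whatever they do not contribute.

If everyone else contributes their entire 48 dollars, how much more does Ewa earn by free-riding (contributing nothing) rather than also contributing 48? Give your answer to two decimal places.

18.51 dollars

Switching from a contribution of 48 to 0 lets Ewa keep an extra 48 dollars, but lowers the pooled fund by 48, which costs Ewa their own share of that drop: 4.3/7 × 48 = 29.49.
Net gain = 48 − 29.49 = 18.51. The private return per contributed unit (0.6143) is below 1, so free-riding is indeed the best response regardless of what the others do.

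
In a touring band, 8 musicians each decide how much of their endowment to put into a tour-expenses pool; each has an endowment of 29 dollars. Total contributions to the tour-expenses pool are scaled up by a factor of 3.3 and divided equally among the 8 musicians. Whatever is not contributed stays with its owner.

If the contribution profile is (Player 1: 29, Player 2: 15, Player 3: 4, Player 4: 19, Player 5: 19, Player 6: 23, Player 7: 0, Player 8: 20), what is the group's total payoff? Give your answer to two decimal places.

Total contributed: 29 + 15 + 4 + 19 + 19 + 23 + 0 + 20 = 129; total kept: 8 × 29 − 129 = 103.
The tour-expenses pool pays out 3.3 × 129 = 425.70 in aggregate.
Group total = 103 + 425.70 = 528.70.

528.70 dollars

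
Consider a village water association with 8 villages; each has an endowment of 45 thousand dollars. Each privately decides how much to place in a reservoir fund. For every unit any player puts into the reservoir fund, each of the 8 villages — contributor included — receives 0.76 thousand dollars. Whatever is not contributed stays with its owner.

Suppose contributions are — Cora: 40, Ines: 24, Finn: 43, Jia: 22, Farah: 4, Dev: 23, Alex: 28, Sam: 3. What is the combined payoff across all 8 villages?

Total contributed: 40 + 24 + 43 + 22 + 4 + 23 + 28 + 3 = 187; total kept: 8 × 45 − 187 = 173.
The reservoir fund pays out 0.76 × 8 × 187 = 1136.96 in aggregate.
Group total = 173 + 1136.96 = 1309.96.

1309.96 thousand dollars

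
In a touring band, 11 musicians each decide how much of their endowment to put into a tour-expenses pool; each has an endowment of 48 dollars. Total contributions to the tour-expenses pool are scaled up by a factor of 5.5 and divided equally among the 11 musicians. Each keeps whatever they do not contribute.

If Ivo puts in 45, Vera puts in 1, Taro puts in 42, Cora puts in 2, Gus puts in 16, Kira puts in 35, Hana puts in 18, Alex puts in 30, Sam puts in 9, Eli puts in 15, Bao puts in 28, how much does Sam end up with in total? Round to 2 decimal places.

159.50 dollars

Total contributed: 45 + 1 + 42 + 2 + 16 + 35 + 18 + 30 + 9 + 15 + 28 = 241.
Each receives 5.5 × 241 / 11 = 120.50 from the tour-expenses pool.
Sam keeps 48 − 9 = 39, so Sam's payoff is 39 + 120.50 = 159.50.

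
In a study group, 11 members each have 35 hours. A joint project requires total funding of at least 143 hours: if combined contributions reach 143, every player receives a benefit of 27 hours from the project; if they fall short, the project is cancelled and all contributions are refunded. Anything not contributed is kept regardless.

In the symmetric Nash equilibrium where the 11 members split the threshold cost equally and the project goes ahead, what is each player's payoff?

49 hours

Equal share of the threshold: 143/11 = 13.
At this profile no one gains by cutting their contribution: any cut drops the total below 143, the project is cancelled, contributions are refunded, and the deviator ends with 35, which is less than 35 − 13 + 27 = 49. Contributing more than 13 just wastes the excess. So contributing exactly 13 is a best response.
Each player's payoff: 35 − 13 + 27 = 49.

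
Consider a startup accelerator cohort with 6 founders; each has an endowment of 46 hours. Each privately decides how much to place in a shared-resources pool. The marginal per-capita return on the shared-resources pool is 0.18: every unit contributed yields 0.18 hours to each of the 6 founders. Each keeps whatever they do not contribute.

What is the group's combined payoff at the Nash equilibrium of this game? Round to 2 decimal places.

276.00 hours

The private return per contributed unit is 0.18 < 1, so contributing 0 is dominant for every player. At the Nash equilibrium everyone keeps their 46, and the group total is 6 × 46 = 276.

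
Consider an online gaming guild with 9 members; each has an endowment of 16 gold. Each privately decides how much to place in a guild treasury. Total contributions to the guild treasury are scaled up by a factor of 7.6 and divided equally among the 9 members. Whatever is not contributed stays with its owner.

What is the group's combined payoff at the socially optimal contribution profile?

1094.40 gold

Each contributed unit returns 7.600 to the group as a whole (0.8444 to each of 9 players), which exceeds 1, so the social optimum is full contribution: group total = 7.600 × 144 = 1094.40.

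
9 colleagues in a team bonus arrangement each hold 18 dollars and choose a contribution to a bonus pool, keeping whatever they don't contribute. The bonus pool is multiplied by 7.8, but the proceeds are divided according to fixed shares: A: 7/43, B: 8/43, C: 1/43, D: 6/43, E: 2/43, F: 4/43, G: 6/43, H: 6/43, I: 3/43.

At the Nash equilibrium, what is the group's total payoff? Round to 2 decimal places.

Player j's private return per contributed unit is 7.8 × (j's share). Contributing is weakly dominant for j when that share is at least 1/7.8 = 0.1282, and contributing 0 is dominant otherwise.
The shares above 0.1282 belong to A, B, D, G and H, contributing 18 each; the remaining 4 contribute 0. Total contributed: 90.
The bonus pool pays out 7.8 × 90 = 702.00 in total (split across the unequal shares, but the aggregate is all that matters for the group sum).
The 4 free-riders keep 18 each, adding 72. Group total = 72 + 702.00 = 774.00.

774.00 dollars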